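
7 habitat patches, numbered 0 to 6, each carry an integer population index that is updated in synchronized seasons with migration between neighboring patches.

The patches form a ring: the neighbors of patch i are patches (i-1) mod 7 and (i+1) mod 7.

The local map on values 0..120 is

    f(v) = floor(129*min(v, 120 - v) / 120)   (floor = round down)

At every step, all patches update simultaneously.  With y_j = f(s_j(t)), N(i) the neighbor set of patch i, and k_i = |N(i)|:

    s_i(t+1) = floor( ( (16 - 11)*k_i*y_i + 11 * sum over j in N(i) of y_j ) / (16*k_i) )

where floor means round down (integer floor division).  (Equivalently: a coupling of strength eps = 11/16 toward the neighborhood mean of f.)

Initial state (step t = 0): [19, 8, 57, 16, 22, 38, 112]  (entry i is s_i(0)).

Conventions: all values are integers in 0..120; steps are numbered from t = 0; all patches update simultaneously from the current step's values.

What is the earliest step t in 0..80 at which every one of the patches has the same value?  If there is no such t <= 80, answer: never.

Simulating step by step:
t=0: [19, 8, 57, 16, 22, 38, 112]  (not all equal)
t=1: [11, 30, 27, 34, 26, 23, 23]  (not all equal)
t=2: [22, 23, 32, 30, 29, 25, 19]  (not all equal)
t=3: [22, 27, 29, 32, 29, 25, 23]  (not all equal)
t=4: [25, 27, 31, 31, 30, 27, 24]  (not all equal)
t=5: [26, 29, 31, 32, 31, 28, 26]  (not all equal)
t=6: [28, 30, 32, 33, 32, 30, 28]  (not all equal)
t=7: [30, 32, 33, 34, 33, 32, 30]  (not all equal)
t=8: [32, 33, 35, 35, 35, 33, 32]  (not all equal)
t=9: [34, 35, 36, 37, 36, 35, 34]  (not all equal)
t=10: [36, 37, 38, 38, 38, 37, 36]  (not all equal)
t=11: [38, 39, 39, 40, 39, 39, 38]  (not all equal)
t=12: [40, 40, 41, 41, 41, 40, 40]  (not all equal)
t=13: [43, 43, 43, 44, 43, 43, 43]  (not all equal)
t=14: [46, 46, 46, 46, 46, 46, 46]  (all equal)

Answer: 14
Key observation: Synchronization is absorbing here: once all patches are equal they stay equal, and step 14 is the first all-equal step.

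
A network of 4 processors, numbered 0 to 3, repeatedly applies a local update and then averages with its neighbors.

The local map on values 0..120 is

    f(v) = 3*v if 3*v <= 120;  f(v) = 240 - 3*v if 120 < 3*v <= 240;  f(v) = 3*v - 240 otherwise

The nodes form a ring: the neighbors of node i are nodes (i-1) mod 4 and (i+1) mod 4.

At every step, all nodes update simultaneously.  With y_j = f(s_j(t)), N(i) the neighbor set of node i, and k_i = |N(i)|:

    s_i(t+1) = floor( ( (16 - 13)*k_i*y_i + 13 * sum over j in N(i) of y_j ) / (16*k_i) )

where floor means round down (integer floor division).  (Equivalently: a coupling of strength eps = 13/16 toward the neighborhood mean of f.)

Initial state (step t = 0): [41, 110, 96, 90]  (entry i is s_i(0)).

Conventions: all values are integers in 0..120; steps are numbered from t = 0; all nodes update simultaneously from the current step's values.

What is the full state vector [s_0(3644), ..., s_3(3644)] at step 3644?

Answer: [45, 45, 45, 45]
Key observation: The state at step 17, [105, 105, 105, 105], reappears at step 21: the system is in a cycle of period 4 from step 17 on.  Therefore the state at step 3644 equals the state at step 17 + ((3644 - 17) mod 4) = 20, which is [45, 45, 45, 45].

Derivation:
t=0: [41, 110, 96, 90]
t=1: [70, 83, 57, 72]
t=2: [19, 41, 26, 44]
t=3: [102, 76, 106, 75]
t=4: [23, 60, 25, 61]
t=5: [60, 69, 61, 69]
t=6: [38, 53, 37, 53]
t=7: [87, 106, 86, 106]
t=8: [67, 30, 66, 30]
t=9: [80, 49, 81, 49]
t=10: [75, 18, 76, 18]
t=11: [46, 21, 46, 21]
t=12: [70, 94, 70, 94]
t=13: [39, 32, 39, 32]
t=14: [99, 113, 99, 113]
t=15: [91, 64, 91, 64]
t=16: [45, 35, 45, 35]
t=17: [105, 105, 105, 105]
t=18: [75, 75, 75, 75]
t=19: [15, 15, 15, 15]
t=20: [45, 45, 45, 45]
t=21: [105, 105, 105, 105]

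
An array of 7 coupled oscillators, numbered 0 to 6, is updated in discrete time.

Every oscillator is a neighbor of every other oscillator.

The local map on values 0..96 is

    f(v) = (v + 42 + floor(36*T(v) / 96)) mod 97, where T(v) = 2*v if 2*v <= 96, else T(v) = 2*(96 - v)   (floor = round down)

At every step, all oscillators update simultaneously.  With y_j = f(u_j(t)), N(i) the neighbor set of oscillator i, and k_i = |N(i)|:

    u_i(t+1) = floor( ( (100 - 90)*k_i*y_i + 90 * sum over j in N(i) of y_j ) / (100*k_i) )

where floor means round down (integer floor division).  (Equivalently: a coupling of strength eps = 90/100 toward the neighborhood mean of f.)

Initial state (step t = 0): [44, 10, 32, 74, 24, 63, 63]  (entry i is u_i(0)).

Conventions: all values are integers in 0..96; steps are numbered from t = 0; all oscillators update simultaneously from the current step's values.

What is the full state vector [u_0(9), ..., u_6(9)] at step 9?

Answer: [34, 34, 34, 34, 34, 34, 34]

Derivation:
t=0: [44, 10, 32, 74, 24, 63, 63]
t=1: [38, 36, 39, 38, 35, 38, 38]
t=2: [10, 10, 10, 10, 10, 10, 10]
t=3: [59, 59, 59, 59, 59, 59, 59]
t=4: [31, 31, 31, 31, 31, 31, 31]
t=5: [96, 96, 96, 96, 96, 96, 96]
t=6: [41, 41, 41, 41, 41, 41, 41]
t=7: [16, 16, 16, 16, 16, 16, 16]
t=8: [70, 70, 70, 70, 70, 70, 70]
t=9: [34, 34, 34, 34, 34, 34, 34]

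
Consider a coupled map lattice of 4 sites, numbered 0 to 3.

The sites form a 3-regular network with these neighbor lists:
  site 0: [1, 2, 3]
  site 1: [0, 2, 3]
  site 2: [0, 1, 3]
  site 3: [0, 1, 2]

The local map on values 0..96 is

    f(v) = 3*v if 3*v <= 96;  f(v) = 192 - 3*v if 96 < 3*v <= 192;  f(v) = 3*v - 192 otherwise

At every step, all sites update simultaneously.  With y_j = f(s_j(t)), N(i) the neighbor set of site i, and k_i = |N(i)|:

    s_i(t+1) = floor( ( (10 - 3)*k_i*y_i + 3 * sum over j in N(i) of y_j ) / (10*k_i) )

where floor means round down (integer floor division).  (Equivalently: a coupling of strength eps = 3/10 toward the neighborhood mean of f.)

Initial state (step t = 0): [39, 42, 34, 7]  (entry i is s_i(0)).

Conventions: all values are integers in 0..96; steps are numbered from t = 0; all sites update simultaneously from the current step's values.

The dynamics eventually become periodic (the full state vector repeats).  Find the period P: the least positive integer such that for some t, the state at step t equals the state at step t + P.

Answer: 6
Key observation: The state at step 29, [22, 22, 33, 22], reappears at step 35 — and no state repeats earlier — so the cycle the system enters has period 6.

Derivation:
t=0: [39, 42, 34, 7]
t=1: [70, 64, 79, 37]
t=2: [25, 14, 41, 63]
t=3: [63, 44, 60, 20]
t=4: [15, 49, 20, 49]
t=5: [46, 46, 55, 46]
t=6: [51, 51, 35, 51]
t=7: [43, 43, 72, 43]
t=8: [59, 59, 35, 59]
t=9: [22, 22, 65, 22]
t=10: [59, 59, 21, 59]
t=11: [19, 19, 48, 19]
t=12: [56, 56, 50, 56]
t=13: [25, 25, 36, 25]
t=14: [75, 75, 81, 75]
t=15: [34, 34, 45, 34]
t=16: [86, 86, 66, 86]
t=17: [60, 60, 24, 60]
t=18: [18, 18, 54, 18]
t=19: [51, 51, 37, 51]
t=20: [43, 43, 68, 43]
t=21: [57, 57, 27, 57]
t=22: [27, 27, 63, 27]
t=23: [73, 73, 26, 73]
t=24: [32, 32, 62, 32]
t=25: [87, 87, 33, 87]
t=26: [71, 71, 85, 71]
t=27: [25, 25, 50, 25]
t=28: [71, 71, 51, 71]
t=29: [22, 22, 33, 22]
t=30: [68, 68, 84, 68]
t=31: [16, 16, 45, 16]
t=32: [48, 48, 54, 48]
t=33: [46, 46, 35, 46]
t=34: [57, 57, 77, 57]
t=35: [22, 22, 33, 22]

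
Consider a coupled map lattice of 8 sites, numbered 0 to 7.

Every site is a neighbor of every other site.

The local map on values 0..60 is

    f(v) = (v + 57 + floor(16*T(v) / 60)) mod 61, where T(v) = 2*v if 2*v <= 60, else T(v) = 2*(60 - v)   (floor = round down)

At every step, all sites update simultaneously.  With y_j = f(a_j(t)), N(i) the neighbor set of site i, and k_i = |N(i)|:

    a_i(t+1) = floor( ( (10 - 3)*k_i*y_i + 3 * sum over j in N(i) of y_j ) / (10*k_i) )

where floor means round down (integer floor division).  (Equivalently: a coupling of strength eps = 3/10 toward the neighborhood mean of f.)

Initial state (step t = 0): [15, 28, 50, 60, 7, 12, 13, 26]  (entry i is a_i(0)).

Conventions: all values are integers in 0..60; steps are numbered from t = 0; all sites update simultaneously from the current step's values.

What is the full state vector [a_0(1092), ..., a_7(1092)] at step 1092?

Simulating step by step:
t=0: [15, 28, 50, 60, 7, 12, 13, 26]
t=1: [22, 35, 43, 46, 13, 19, 19, 33]
t=2: [30, 40, 43, 44, 21, 28, 28, 40]
t=3: [41, 44, 45, 45, 32, 39, 39, 44]
t=4: [46, 47, 48, 48, 43, 46, 46, 47]
t=5: [49, 49, 49, 49, 48, 49, 49, 49]
t=6: [50, 50, 50, 50, 50, 50, 50, 50]
t=7: [51, 51, 51, 51, 51, 51, 51, 51]
t=8: [51, 51, 51, 51, 51, 51, 51, 51]

Answer: [51, 51, 51, 51, 51, 51, 51, 51]
Key observation: The state at step 7, [51, 51, 51, 51, 51, 51, 51, 51], reappears at step 8: the system is in a cycle of period 1 from step 7 on.  Therefore the state at step 1092 equals the state at step 7 + ((1092 - 7) mod 1) = 7, which is [51, 51, 51, 51, 51, 51, 51, 51].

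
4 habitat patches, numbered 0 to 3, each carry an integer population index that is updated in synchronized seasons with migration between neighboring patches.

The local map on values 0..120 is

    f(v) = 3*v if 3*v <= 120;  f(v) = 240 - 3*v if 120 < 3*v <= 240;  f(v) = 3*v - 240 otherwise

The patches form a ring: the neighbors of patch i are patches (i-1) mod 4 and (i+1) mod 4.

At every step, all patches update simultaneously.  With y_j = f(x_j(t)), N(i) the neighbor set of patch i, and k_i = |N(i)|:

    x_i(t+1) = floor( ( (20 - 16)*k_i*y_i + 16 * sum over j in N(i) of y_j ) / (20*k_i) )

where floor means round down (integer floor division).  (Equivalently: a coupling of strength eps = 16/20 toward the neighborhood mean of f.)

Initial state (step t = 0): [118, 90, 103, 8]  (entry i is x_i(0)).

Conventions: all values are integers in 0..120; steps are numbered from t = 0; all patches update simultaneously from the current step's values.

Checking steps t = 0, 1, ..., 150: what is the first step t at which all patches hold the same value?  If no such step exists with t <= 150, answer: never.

Simulating step by step:
t=0: [118, 90, 103, 8]  (not all equal)
t=1: [44, 79, 35, 78]  (not all equal)
t=2: [25, 85, 24, 86]  (not all equal)
t=3: [28, 61, 27, 62]  (not all equal)
t=4: [61, 77, 60, 76]  (not all equal)
t=5: [19, 48, 20, 49]  (not all equal)
t=6: [87, 66, 87, 65]  (not all equal)
t=7: [39, 25, 39, 25]  (not all equal)
t=8: [83, 108, 83, 108]  (not all equal)
t=9: [69, 24, 69, 24]  (not all equal)
t=10: [64, 40, 64, 40]  (not all equal)
t=11: [105, 62, 105, 62]  (not all equal)
t=12: [58, 70, 58, 70]  (not all equal)
t=13: [37, 58, 37, 58]  (not all equal)
t=14: [75, 102, 75, 102]  (not all equal)
t=15: [55, 25, 55, 25]  (not all equal)
t=16: [75, 75, 75, 75]  (all equal)

Answer: 16
Key observation: Synchronization is absorbing here: once all patches are equal they stay equal, and step 16 is the first all-equal step.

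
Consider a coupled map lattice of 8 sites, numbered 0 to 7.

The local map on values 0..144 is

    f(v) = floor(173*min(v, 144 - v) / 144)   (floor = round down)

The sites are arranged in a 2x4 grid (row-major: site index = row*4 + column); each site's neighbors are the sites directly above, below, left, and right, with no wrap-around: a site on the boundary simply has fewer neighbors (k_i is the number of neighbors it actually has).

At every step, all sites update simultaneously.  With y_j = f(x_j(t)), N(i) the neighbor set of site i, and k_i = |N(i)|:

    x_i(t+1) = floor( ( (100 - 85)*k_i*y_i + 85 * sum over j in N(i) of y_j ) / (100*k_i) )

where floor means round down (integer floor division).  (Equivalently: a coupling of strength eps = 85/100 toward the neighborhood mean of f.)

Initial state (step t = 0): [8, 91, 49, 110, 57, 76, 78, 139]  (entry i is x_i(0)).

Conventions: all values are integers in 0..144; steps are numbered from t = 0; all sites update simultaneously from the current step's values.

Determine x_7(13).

Simulating step by step:
t=0: [8, 91, 49, 110, 57, 76, 78, 139]
t=1: [57, 51, 60, 33, 48, 71, 52, 51]
t=2: [60, 72, 56, 62, 73, 63, 71, 52]
t=3: [83, 73, 79, 65, 75, 83, 70, 76]
t=4: [81, 76, 81, 79, 74, 82, 78, 81]
t=5: [81, 75, 78, 75, 75, 80, 75, 77]
t=6: [80, 77, 81, 79, 76, 81, 78, 81]
t=7: [79, 76, 78, 75, 76, 79, 75, 77]
t=8: [80, 78, 81, 79, 78, 80, 79, 81]
t=9: [78, 76, 77, 75, 76, 78, 75, 77]
t=10: [80, 79, 81, 80, 79, 80, 80, 81]
t=11: [77, 76, 76, 75, 76, 77, 75, 75]
t=12: [80, 80, 81, 81, 80, 81, 81, 82]
t=13: [76, 75, 75, 74, 75, 75, 74, 74]

Answer: x_7(13) = 74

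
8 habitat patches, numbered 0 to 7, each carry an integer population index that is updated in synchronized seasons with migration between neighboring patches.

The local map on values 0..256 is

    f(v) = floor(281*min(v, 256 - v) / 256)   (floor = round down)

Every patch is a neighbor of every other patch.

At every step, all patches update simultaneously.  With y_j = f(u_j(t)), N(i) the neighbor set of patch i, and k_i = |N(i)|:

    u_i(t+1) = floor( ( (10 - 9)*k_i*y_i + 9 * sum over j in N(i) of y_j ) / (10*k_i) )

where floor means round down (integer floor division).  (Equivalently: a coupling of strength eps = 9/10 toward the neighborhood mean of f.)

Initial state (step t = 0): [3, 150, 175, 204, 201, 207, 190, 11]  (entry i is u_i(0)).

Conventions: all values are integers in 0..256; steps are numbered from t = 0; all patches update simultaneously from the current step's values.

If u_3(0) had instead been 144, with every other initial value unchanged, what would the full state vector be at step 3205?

Answer: [128, 128, 128, 128, 128, 128, 128, 128]
Key observation: The state at step 12, [139, 139, 139, 139, 139, 139, 139, 139], reappears at step 16: the system is in a cycle of period 4 from step 12 on.  Therefore the state at step 3205 equals the state at step 12 + ((3205 - 12) mod 4) = 13, which is [128, 128, 128, 128, 128, 128, 128, 128].

Derivation:
t=0: [3, 150, 175, 144, 201, 207, 190, 11]
t=1: [67, 64, 65, 64, 65, 66, 65, 67]
t=2: [71, 71, 71, 71, 71, 71, 71, 71]
t=3: [77, 77, 77, 77, 77, 77, 77, 77]
t=4: [84, 84, 84, 84, 84, 84, 84, 84]
t=5: [92, 92, 92, 92, 92, 92, 92, 92]
t=6: [100, 100, 100, 100, 100, 100, 100, 100]
t=7: [109, 109, 109, 109, 109, 109, 109, 109]
t=8: [119, 119, 119, 119, 119, 119, 119, 119]
t=9: [130, 130, 130, 130, 130, 130, 130, 130]
t=10: [138, 138, 138, 138, 138, 138, 138, 138]
t=11: [129, 129, 129, 129, 129, 129, 129, 129]
t=12: [139, 139, 139, 139, 139, 139, 139, 139]
t=13: [128, 128, 128, 128, 128, 128, 128, 128]
t=14: [140, 140, 140, 140, 140, 140, 140, 140]
t=15: [127, 127, 127, 127, 127, 127, 127, 127]
t=16: [139, 139, 139, 139, 139, 139, 139, 139]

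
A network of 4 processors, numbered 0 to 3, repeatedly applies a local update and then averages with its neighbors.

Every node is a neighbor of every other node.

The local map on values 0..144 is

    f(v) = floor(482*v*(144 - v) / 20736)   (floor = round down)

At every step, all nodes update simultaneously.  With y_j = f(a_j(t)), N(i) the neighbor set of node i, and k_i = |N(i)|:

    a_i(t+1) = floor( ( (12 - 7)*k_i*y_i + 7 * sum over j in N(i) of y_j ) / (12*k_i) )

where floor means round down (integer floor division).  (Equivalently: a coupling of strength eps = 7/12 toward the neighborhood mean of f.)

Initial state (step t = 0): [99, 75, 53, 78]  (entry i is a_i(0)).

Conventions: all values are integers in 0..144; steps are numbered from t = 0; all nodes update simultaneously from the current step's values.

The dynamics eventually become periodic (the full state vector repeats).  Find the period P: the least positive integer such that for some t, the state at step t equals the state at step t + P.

Answer: 4
Key observation: The state at step 5, [120, 120, 120, 120], reappears at step 9 — and no state repeats earlier — so the cycle the system enters has period 4.

Derivation:
t=0: [99, 75, 53, 78]
t=1: [111, 114, 113, 114]
t=2: [81, 80, 81, 80]
t=3: [118, 118, 118, 118]
t=4: [71, 71, 71, 71]
t=5: [120, 120, 120, 120]
t=6: [66, 66, 66, 66]
t=7: [119, 119, 119, 119]
t=8: [69, 69, 69, 69]
t=9: [120, 120, 120, 120]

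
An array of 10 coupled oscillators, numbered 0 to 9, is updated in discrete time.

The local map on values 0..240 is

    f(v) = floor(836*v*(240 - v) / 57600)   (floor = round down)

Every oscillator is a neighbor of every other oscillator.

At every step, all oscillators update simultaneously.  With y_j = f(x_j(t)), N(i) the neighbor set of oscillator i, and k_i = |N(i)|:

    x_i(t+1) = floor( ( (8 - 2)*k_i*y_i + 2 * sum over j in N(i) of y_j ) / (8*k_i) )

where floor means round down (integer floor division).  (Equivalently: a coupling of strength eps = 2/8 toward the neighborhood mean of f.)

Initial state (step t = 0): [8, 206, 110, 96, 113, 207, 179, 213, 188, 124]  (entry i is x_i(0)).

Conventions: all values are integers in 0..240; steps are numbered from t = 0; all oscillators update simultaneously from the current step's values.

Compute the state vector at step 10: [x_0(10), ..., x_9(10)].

Answer: [191, 204, 179, 189, 179, 204, 204, 204, 204, 179]

Derivation:
t=0: [8, 206, 110, 96, 113, 207, 179, 213, 188, 124]
t=1: [58, 112, 189, 184, 189, 111, 153, 99, 141, 189]
t=2: [158, 198, 148, 155, 148, 197, 187, 193, 193, 148]
t=3: [180, 131, 187, 182, 187, 133, 148, 139, 139, 187]
t=4: [161, 198, 152, 159, 152, 197, 191, 195, 195, 152]
t=5: [176, 130, 184, 178, 184, 132, 141, 135, 135, 184]
t=6: [167, 199, 157, 165, 157, 198, 195, 197, 197, 157]
t=7: [169, 127, 179, 171, 179, 129, 134, 130, 130, 179]
t=8: [177, 201, 165, 175, 165, 201, 200, 201, 201, 165]
t=9: [156, 121, 169, 158, 169, 121, 123, 121, 121, 169]
t=10: [191, 204, 179, 189, 179, 204, 204, 204, 204, 179]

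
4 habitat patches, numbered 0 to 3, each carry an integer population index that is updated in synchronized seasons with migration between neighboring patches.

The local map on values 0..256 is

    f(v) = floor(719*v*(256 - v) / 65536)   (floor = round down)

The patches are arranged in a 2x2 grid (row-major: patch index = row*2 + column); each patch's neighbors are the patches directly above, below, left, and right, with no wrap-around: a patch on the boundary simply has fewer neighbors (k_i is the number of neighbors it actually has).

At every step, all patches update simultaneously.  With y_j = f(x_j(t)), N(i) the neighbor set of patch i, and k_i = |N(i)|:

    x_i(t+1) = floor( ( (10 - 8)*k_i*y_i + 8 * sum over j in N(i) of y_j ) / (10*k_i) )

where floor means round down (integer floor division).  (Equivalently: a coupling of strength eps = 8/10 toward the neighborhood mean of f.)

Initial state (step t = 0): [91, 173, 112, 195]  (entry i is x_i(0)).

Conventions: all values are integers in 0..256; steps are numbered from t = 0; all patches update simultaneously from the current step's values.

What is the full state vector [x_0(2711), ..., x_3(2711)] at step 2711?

Simulating step by step:
t=0: [91, 173, 112, 195]
t=1: [166, 149, 152, 159]
t=2: [171, 167, 167, 172]
t=3: [162, 159, 159, 162]
t=4: [168, 167, 167, 168]
t=5: [162, 162, 162, 162]
t=6: [167, 167, 167, 167]
t=7: [163, 163, 163, 163]
t=8: [166, 166, 166, 166]
t=9: [163, 163, 163, 163]

Answer: [163, 163, 163, 163]
Key observation: The state at step 7, [163, 163, 163, 163], reappears at step 9: the system is in a cycle of period 2 from step 7 on.  Therefore the state at step 2711 equals the state at step 7 + ((2711 - 7) mod 2) = 7, which is [163, 163, 163, 163].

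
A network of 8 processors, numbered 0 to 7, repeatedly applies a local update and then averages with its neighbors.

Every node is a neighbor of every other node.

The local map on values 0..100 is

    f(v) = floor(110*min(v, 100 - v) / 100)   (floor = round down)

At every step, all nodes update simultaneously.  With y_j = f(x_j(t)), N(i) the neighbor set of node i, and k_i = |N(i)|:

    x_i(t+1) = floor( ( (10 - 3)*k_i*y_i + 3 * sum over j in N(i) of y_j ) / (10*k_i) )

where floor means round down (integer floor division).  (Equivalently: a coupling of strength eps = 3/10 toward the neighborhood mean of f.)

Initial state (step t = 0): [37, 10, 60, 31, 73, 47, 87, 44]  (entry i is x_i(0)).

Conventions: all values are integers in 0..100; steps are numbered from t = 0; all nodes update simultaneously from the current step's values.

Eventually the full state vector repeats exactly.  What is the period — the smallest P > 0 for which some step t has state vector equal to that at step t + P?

Simulating step by step:
t=0: [37, 10, 60, 31, 73, 47, 87, 44]
t=1: [37, 18, 40, 33, 30, 45, 20, 43]
t=2: [38, 24, 41, 36, 34, 44, 26, 43]
t=3: [40, 30, 42, 38, 37, 44, 31, 44]
t=4: [43, 36, 44, 41, 40, 45, 36, 45]
t=5: [46, 41, 46, 45, 44, 47, 41, 47]
t=6: [49, 46, 49, 48, 48, 50, 46, 50]
t=7: [52, 50, 52, 52, 52, 54, 50, 54]
t=8: [52, 54, 52, 52, 52, 50, 54, 50]
t=9: [52, 50, 52, 52, 52, 54, 50, 54]

Answer: 2
Key observation: The state at step 7, [52, 50, 52, 52, 52, 54, 50, 54], reappears at step 9 — and no state repeats earlier — so the cycle the system enters has period 2.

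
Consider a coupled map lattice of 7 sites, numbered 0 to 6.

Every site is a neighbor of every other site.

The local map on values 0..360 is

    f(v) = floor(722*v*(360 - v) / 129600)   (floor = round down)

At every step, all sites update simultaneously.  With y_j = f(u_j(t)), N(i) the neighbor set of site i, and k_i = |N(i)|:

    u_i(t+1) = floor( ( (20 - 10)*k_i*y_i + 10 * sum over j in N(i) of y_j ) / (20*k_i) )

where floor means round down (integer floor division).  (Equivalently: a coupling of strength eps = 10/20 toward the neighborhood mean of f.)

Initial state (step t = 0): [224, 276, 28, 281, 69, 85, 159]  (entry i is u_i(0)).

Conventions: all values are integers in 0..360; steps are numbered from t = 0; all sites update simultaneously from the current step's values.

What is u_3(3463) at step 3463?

Answer: u_3(3463) = 180
Key observation: The state at step 4, [180, 180, 180, 180, 180, 180, 180], reappears at step 5: the system is in a cycle of period 1 from step 4 on.  Therefore the state at step 3463 equals the state at step 4 + ((3463 - 4) mod 1) = 4, which is [180, 180, 180, 180, 180, 180, 180].

Derivation:
t=0: [224, 276, 28, 281, 69, 85, 159]
t=1: [144, 128, 95, 125, 120, 128, 148]
t=2: [167, 163, 153, 162, 161, 163, 167]
t=3: [178, 178, 177, 178, 178, 178, 178]
t=4: [180, 180, 180, 180, 180, 180, 180]
t=5: [180, 180, 180, 180, 180, 180, 180]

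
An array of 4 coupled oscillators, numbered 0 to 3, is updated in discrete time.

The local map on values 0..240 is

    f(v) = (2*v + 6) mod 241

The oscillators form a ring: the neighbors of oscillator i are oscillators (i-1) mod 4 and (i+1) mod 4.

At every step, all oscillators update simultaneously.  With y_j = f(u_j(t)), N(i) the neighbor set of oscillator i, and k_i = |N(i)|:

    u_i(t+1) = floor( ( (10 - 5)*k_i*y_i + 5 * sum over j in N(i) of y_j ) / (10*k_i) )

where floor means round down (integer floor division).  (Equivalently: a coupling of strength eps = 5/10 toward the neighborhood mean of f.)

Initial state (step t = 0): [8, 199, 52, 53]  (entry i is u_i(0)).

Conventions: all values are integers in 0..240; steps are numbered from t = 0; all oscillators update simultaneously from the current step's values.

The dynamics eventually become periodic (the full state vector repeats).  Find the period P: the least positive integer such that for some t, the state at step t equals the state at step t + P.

Simulating step by step:
t=0: [8, 199, 52, 53]
t=1: [79, 114, 123, 89]
t=2: [186, 160, 110, 135]
t=3: [98, 133, 143, 108]
t=4: [164, 78, 88, 174]
t=5: [115, 149, 159, 125]
t=6: [137, 111, 61, 87]
t=7: [121, 155, 166, 131]
t=8: [29, 63, 74, 39]
t=9: [86, 120, 131, 96]
t=10: [139, 53, 64, 150]
t=11: [65, 100, 111, 76]
t=12: [159, 194, 205, 170]
t=13: [106, 141, 152, 117]
t=14: [180, 95, 106, 191]
t=15: [148, 183, 194, 159]
t=16: [84, 119, 130, 95]
t=17: [136, 51, 62, 147]
t=18: [60, 95, 106, 71]
t=19: [149, 184, 195, 160]
t=20: [86, 121, 132, 97]
t=21: [140, 55, 66, 151]
t=22: [68, 103, 114, 79]
t=23: [165, 200, 211, 176]
t=24: [118, 153, 164, 129]
t=25: [24, 59, 70, 35]
t=26: [77, 112, 123, 88]
t=27: [183, 157, 108, 133]
t=28: [93, 127, 138, 103]
t=29: [153, 67, 78, 164]
t=30: [93, 128, 139, 104]
t=31: [154, 69, 80, 165]
t=32: [96, 131, 142, 107]
t=33: [160, 75, 86, 171]
t=34: [108, 143, 154, 119]
t=35: [124, 99, 50, 75]
t=36: [96, 131, 143, 107]
t=37: [160, 75, 87, 172]
t=38: [108, 144, 156, 120]
t=39: [125, 101, 53, 77]
t=40: [99, 135, 148, 111]
t=41: [167, 83, 96, 180]
t=42: [123, 160, 173, 136]
t=43: [36, 73, 86, 49]
t=44: [103, 140, 153, 116]
t=45: [176, 93, 106, 189]
t=46: [142, 179, 192, 155]
t=47: [74, 111, 124, 87]
t=48: [179, 155, 108, 131]
t=49: [87, 123, 136, 99]
t=50: [143, 59, 72, 156]
t=51: [75, 112, 125, 88]
t=52: [181, 157, 110, 133]
t=53: [91, 127, 140, 103]
t=54: [151, 67, 80, 164]
t=55: [91, 128, 141, 104]
t=56: [152, 69, 82, 165]
t=57: [94, 131, 144, 107]
t=58: [158, 75, 88, 171]
t=59: [106, 143, 156, 119]
t=60: [122, 99, 52, 75]
t=61: [94, 131, 145, 107]
t=62: [158, 75, 89, 172]
t=63: [106, 144, 158, 120]
t=64: [123, 101, 55, 77]
t=65: [97, 135, 150, 111]
t=66: [165, 83, 98, 180]
t=67: [121, 160, 175, 136]
t=68: [34, 73, 88, 49]
t=69: [101, 140, 155, 116]
t=70: [174, 93, 108, 189]
t=71: [140, 179, 194, 155]
t=72: [72, 111, 126, 87]
t=73: [177, 155, 110, 131]
t=74: [85, 123, 138, 99]
t=75: [141, 59, 74, 156]
t=76: [73, 112, 127, 88]
t=77: [179, 157, 112, 133]
t=78: [89, 127, 142, 103]
t=79: [149, 67, 82, 164]
t=80: [89, 128, 143, 104]
t=81: [150, 69, 84, 165]
t=82: [92, 131, 146, 107]
t=83: [156, 75, 90, 171]
t=84: [104, 143, 158, 119]
t=85: [120, 99, 54, 75]
t=86: [92, 131, 147, 107]
t=87: [156, 75, 91, 172]
t=88: [104, 144, 160, 120]
t=89: [121, 101, 57, 77]
t=90: [95, 135, 152, 111]
t=91: [163, 83, 100, 180]
t=92: [119, 160, 177, 136]
t=93: [32, 73, 90, 49]
t=94: [99, 140, 157, 116]
t=95: [172, 93, 110, 189]
t=96: [138, 179, 196, 155]
t=97: [70, 111, 128, 87]
t=98: [175, 155, 112, 131]
t=99: [83, 123, 140, 99]
t=100: [139, 59, 76, 156]
t=101: [71, 112, 129, 88]
t=102: [177, 157, 114, 133]
t=103: [87, 127, 144, 103]
t=104: [147, 67, 84, 164]
t=105: [87, 128, 145, 104]
t=106: [148, 69, 86, 165]
t=107: [90, 131, 148, 107]
t=108: [154, 75, 92, 171]
t=109: [102, 143, 160, 119]
t=110: [118, 99, 56, 75]
t=111: [90, 131, 149, 107]
t=112: [154, 75, 93, 172]
t=113: [102, 144, 162, 120]
t=114: [119, 101, 59, 77]
t=115: [93, 135, 154, 111]
t=116: [161, 83, 102, 180]
t=117: [117, 160, 179, 136]
t=118: [150, 133, 92, 109]
t=119: [96, 79, 158, 175]
t=120: [168, 151, 110, 127]
t=121: [72, 115, 134, 91]
t=122: [181, 163, 122, 139]
t=123: [97, 79, 38, 55]
t=124: [170, 152, 111, 128]
t=125: [75, 117, 136, 93]
t=126: [186, 168, 126, 144]
t=127: [107, 89, 47, 65]
t=128: [190, 172, 130, 148]
t=129: [115, 97, 55, 73]
t=130: [206, 188, 146, 164]
t=131: [147, 129, 87, 105]
t=132: [89, 71, 149, 167]
t=133: [153, 135, 93, 111]
t=134: [101, 83, 161, 179]
t=135: [177, 159, 117, 135]
t=136: [89, 131, 149, 107]
t=137: [153, 75, 93, 171]
t=138: [101, 143, 161, 119]
t=139: [117, 99, 57, 75]
t=140: [210, 192, 150, 168]
t=141: [155, 137, 95, 113]
t=142: [105, 87, 165, 183]
t=143: [185, 167, 125, 143]
t=144: [105, 87, 45, 63]
t=145: [186, 168, 126, 144]

Answer: 19
Key observation: The state at step 126, [186, 168, 126, 144], reappears at step 145 — and no state repeats earlier — so the cycle the system enters has period 19.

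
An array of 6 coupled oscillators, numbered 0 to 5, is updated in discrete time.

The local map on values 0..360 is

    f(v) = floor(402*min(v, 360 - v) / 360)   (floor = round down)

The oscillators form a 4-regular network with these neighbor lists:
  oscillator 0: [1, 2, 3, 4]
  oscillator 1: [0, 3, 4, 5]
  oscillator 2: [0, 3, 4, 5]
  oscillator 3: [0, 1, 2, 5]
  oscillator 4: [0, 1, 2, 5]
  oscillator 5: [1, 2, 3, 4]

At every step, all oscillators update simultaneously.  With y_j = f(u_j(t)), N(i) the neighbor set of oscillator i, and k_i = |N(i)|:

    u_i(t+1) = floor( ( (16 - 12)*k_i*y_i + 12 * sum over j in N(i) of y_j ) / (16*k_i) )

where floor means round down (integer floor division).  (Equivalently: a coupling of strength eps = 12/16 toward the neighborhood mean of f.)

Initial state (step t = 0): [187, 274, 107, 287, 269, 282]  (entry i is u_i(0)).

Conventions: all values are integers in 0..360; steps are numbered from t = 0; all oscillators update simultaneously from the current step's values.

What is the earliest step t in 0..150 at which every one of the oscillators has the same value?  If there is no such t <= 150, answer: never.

Simulating step by step:
t=0: [187, 274, 107, 287, 269, 282]  (not all equal)
t=1: [122, 110, 116, 113, 118, 96]  (not all equal)
t=2: [129, 124, 126, 124, 125, 122]  (not all equal)
t=3: [140, 138, 139, 139, 139, 138]  (not all equal)
t=4: [155, 154, 155, 154, 154, 154]  (not all equal)
t=5: [171, 171, 171, 171, 171, 171]  (all equal)

Answer: 5
Key observation: Synchronization is absorbing here: once all oscillators are equal they stay equal, and step 5 is the first all-equal step.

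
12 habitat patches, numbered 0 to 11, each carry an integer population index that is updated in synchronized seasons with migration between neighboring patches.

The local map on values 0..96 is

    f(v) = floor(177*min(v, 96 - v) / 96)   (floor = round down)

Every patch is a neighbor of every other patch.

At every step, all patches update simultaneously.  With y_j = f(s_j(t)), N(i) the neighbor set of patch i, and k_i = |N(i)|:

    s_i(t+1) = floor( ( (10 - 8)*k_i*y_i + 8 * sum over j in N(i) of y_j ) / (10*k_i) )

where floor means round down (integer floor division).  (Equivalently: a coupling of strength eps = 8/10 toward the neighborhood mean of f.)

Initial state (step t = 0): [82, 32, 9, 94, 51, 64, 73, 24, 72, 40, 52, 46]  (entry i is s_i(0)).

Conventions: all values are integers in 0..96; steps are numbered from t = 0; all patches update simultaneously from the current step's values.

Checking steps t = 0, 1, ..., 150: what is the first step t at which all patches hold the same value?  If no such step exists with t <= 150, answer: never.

Simulating step by step:
t=0: [82, 32, 9, 94, 51, 64, 73, 24, 72, 40, 52, 46]  (not all equal)
t=1: [47, 52, 46, 44, 54, 52, 49, 50, 50, 53, 54, 55]  (not all equal)
t=2: [81, 81, 81, 81, 80, 81, 81, 81, 81, 80, 80, 80]  (not all equal)
t=3: [27, 27, 27, 27, 27, 27, 27, 27, 27, 27, 27, 27]  (all equal)

Answer: 3
Key observation: Synchronization is absorbing here: once all patches are equal they stay equal, and step 3 is the first all-equal step.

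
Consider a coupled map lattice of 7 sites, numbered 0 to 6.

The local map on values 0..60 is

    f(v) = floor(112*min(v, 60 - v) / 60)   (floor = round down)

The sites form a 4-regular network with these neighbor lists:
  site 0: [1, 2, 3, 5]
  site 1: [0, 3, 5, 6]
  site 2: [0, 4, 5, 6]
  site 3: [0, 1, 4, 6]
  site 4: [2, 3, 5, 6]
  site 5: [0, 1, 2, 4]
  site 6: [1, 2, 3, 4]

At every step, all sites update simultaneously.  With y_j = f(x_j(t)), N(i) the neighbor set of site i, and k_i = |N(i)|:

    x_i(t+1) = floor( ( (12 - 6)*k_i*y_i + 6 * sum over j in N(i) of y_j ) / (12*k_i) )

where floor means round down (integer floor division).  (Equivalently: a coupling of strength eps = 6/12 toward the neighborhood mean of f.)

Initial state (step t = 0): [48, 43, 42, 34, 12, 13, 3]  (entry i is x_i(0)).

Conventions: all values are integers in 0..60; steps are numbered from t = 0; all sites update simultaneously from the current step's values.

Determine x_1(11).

Simulating step by step:
t=0: [48, 43, 42, 34, 12, 13, 3]
t=1: [28, 27, 25, 34, 24, 25, 19]
t=2: [49, 47, 45, 46, 43, 47, 41]
t=3: [22, 25, 27, 26, 29, 24, 31]
t=4: [44, 46, 49, 48, 51, 45, 51]
t=5: [26, 24, 21, 21, 18, 25, 18]
t=6: [45, 42, 39, 39, 36, 43, 35]
t=7: [31, 34, 38, 38, 41, 33, 42]
t=8: [49, 46, 42, 41, 38, 47, 37]
t=9: [24, 28, 32, 33, 37, 27, 37]
t=10: [47, 49, 48, 47, 45, 48, 45]
t=11: [23, 22, 23, 24, 26, 22, 25]

Answer: x_1(11) = 22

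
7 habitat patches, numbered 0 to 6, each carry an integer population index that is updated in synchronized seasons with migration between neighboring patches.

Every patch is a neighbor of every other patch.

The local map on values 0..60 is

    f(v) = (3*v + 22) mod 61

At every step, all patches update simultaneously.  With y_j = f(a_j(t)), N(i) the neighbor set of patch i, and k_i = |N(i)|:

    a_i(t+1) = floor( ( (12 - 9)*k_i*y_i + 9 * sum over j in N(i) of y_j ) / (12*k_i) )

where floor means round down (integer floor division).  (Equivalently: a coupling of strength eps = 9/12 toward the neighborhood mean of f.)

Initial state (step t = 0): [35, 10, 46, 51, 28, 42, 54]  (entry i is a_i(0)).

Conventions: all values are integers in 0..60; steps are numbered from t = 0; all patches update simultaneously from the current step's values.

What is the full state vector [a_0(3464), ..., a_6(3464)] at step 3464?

Answer: [49, 48, 49, 48, 49, 49, 49]
Key observation: The state at step 15, [46, 45, 46, 45, 46, 46, 46], reappears at step 25: the system is in a cycle of period 10 from step 15 on.  Therefore the state at step 3464 equals the state at step 15 + ((3464 - 15) mod 10) = 24, which is [49, 48, 49, 48, 49, 49, 49].

Derivation:
t=0: [35, 10, 46, 51, 28, 42, 54]
t=1: [28, 34, 32, 34, 33, 30, 27]
t=2: [38, 32, 39, 32, 39, 38, 37]
t=3: [25, 30, 25, 30, 25, 25, 24]
t=4: [39, 41, 39, 41, 39, 39, 39]
t=5: [18, 19, 18, 19, 18, 18, 18]
t=6: [15, 16, 15, 16, 15, 15, 15]
t=7: [6, 7, 6, 7, 6, 6, 6]
t=8: [40, 41, 40, 41, 40, 40, 40]
t=9: [20, 21, 20, 21, 20, 20, 20]
t=10: [21, 22, 21, 22, 21, 21, 21]
t=11: [24, 25, 24, 25, 24, 24, 24]
t=12: [33, 34, 33, 34, 33, 33, 33]
t=13: [45, 38, 45, 38, 45, 45, 45]
t=14: [29, 27, 29, 27, 29, 29, 29]
t=15: [46, 45, 46, 45, 46, 46, 46]
t=16: [37, 36, 37, 36, 37, 37, 37]
t=17: [10, 9, 10, 9, 10, 10, 10]
t=18: [51, 50, 51, 50, 51, 51, 51]
t=19: [52, 51, 52, 51, 52, 52, 52]
t=20: [55, 54, 55, 54, 55, 55, 55]
t=21: [3, 2, 3, 2, 3, 3, 3]
t=22: [30, 29, 30, 29, 30, 30, 30]
t=23: [50, 49, 50, 49, 50, 50, 50]
t=24: [49, 48, 49, 48, 49, 49, 49]
t=25: [46, 45, 46, 45, 46, 46, 46]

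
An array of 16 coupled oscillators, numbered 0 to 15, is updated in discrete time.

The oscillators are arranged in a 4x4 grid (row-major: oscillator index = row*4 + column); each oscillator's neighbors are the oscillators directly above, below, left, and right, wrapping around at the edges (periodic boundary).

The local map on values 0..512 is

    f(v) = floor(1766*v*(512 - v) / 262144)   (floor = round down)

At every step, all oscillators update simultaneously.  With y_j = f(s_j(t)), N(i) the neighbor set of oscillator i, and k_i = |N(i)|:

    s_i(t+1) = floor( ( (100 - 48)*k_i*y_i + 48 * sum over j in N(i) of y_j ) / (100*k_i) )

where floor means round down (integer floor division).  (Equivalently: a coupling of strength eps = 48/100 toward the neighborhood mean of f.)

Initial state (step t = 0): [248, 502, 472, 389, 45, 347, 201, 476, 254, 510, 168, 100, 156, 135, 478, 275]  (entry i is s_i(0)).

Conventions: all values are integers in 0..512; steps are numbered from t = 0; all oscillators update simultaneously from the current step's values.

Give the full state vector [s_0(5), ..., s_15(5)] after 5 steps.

Answer: [243, 229, 227, 236, 223, 217, 219, 221, 236, 221, 218, 229, 262, 236, 229, 250]

Derivation:
t=0: [248, 502, 472, 389, 45, 347, 201, 476, 254, 510, 168, 100, 156, 135, 478, 275]
t=1: [333, 172, 172, 302, 239, 272, 340, 199, 325, 189, 299, 310, 394, 240, 212, 358]
t=2: [397, 405, 401, 412, 428, 424, 405, 419, 402, 419, 421, 414, 357, 413, 418, 383]
t=3: [301, 287, 290, 288, 259, 260, 279, 266, 292, 265, 264, 279, 338, 285, 276, 314]
t=4: [426, 434, 434, 431, 438, 439, 437, 438, 430, 438, 439, 434, 411, 431, 435, 421]
t=5: [243, 229, 227, 236, 223, 217, 219, 221, 236, 221, 218, 229, 262, 236, 229, 250]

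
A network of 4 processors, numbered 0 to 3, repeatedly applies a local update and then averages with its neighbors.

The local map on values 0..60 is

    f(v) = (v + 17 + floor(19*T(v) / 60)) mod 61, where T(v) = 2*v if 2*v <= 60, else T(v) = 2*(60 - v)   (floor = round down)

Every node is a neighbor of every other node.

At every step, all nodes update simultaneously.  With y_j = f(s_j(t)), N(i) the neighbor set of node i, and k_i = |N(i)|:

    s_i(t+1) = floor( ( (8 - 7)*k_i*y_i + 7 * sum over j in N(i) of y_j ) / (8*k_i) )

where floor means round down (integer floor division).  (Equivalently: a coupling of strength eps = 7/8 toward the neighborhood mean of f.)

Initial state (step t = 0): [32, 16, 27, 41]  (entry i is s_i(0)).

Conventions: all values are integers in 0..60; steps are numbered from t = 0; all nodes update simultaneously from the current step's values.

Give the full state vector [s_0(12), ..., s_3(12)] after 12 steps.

Simulating step by step:
t=0: [32, 16, 27, 41]
t=1: [15, 9, 16, 15]
t=2: [38, 40, 38, 38]
t=3: [7, 7, 7, 7]
t=4: [28, 28, 28, 28]
t=5: [1, 1, 1, 1]
t=6: [18, 18, 18, 18]
t=7: [46, 46, 46, 46]
t=8: [10, 10, 10, 10]
t=9: [33, 33, 33, 33]
t=10: [6, 6, 6, 6]
t=11: [26, 26, 26, 26]
t=12: [59, 59, 59, 59]

Answer: [59, 59, 59, 59]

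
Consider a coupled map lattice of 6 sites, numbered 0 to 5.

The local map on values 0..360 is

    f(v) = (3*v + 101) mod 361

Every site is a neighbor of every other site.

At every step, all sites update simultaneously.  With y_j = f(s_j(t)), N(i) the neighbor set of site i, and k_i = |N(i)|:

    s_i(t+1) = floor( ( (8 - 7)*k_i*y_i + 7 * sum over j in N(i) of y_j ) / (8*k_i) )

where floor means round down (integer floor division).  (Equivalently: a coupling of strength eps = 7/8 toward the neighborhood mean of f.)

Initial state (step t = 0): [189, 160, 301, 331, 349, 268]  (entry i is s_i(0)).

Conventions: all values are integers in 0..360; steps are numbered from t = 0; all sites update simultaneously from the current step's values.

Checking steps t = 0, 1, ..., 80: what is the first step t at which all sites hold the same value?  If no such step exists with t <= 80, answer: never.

Answer: 3
Key observation: Synchronization is absorbing here: once all sites are equal they stay equal, and step 3 is the first all-equal step.

Derivation:
t=0: [189, 160, 301, 331, 349, 268]  (not all equal)
t=1: [171, 175, 172, 186, 183, 177]  (not all equal)
t=2: [272, 272, 272, 270, 271, 272]  (not all equal)
t=3: [193, 193, 193, 193, 193, 193]  (all equal)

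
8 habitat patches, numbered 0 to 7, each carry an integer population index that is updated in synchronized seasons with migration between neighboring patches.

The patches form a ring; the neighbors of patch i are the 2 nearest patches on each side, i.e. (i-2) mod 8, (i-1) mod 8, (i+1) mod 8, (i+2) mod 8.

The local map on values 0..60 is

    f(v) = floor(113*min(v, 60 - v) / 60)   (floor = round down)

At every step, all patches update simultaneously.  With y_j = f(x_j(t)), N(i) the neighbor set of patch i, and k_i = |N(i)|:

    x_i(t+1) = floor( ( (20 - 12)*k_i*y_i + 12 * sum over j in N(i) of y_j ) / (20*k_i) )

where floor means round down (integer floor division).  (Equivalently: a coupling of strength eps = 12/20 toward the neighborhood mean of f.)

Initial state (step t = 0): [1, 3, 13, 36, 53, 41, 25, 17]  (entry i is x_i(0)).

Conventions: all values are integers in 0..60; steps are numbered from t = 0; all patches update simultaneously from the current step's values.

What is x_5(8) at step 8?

Simulating step by step:
t=0: [1, 3, 13, 36, 53, 41, 25, 17]
t=1: [16, 17, 19, 29, 27, 34, 30, 26]
t=2: [37, 37, 38, 46, 48, 50, 48, 44]
t=3: [37, 38, 36, 29, 24, 22, 25, 30]
t=4: [45, 46, 45, 47, 46, 46, 46, 48]
t=5: [26, 25, 26, 25, 26, 25, 25, 24]
t=6: [47, 47, 47, 47, 47, 46, 47, 46]
t=7: [24, 24, 24, 24, 24, 25, 24, 25]
t=8: [45, 45, 45, 45, 45, 46, 45, 46]

Answer: x_5(8) = 46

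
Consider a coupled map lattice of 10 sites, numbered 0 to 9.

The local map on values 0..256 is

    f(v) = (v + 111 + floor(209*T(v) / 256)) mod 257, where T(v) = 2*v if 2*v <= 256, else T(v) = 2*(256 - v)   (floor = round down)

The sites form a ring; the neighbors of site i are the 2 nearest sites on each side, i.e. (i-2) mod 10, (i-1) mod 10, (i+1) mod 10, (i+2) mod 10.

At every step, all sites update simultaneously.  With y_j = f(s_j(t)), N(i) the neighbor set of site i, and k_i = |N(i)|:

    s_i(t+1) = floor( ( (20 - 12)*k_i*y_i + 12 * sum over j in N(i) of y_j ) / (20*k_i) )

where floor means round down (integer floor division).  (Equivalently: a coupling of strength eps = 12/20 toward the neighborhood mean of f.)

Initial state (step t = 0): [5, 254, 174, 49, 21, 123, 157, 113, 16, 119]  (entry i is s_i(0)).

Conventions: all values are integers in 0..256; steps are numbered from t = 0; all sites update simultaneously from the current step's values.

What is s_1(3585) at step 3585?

Simulating step by step:
t=0: [5, 254, 174, 49, 21, 123, 157, 113, 16, 119]
t=1: [138, 148, 160, 188, 178, 180, 165, 160, 153, 147]
t=2: [178, 173, 169, 160, 160, 160, 166, 169, 174, 177]
t=3: [160, 162, 165, 168, 168, 168, 166, 164, 161, 160]
t=4: [169, 168, 167, 165, 165, 165, 166, 167, 169, 169]
t=5: [165, 165, 166, 166, 166, 166, 166, 165, 165, 165]
t=6: [166, 166, 166, 166, 166, 166, 166, 166, 166, 167]
t=7: [166, 166, 166, 166, 166, 166, 166, 166, 166, 166]
t=8: [166, 166, 166, 166, 166, 166, 166, 166, 166, 166]

Answer: s_1(3585) = 166
Key observation: The state at step 7, [166, 166, 166, 166, 166, 166, 166, 166, 166, 166], reappears at step 8: the system is in a cycle of period 1 from step 7 on.  Therefore the state at step 3585 equals the state at step 7 + ((3585 - 7) mod 1) = 7, which is [166, 166, 166, 166, 166, 166, 166, 166, 166, 166].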